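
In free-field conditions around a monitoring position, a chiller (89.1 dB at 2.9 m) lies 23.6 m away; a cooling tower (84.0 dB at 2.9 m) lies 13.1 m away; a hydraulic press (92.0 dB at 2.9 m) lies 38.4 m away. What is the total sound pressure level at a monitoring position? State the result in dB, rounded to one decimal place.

75.3 dB

Propagate each source to the receiver with L = L_ref − 20·log₁₀(r/r_ref), then add intensities.
chiller: 89.1 − 20·log₁₀(23.6/2.9) = 89.1 − 18.21 = 70.89 dB.
cooling tower: 84.0 − 20·log₁₀(13.1/2.9) = 84.0 − 13.10 = 70.90 dB.
hydraulic press: 92.0 − 20·log₁₀(38.4/2.9) = 92.0 − 22.44 = 69.56 dB.
Σ 10^(L/10) = 3.362e+07 → L_total = 10·log₁₀(3.362e+07) = 75.27 dB.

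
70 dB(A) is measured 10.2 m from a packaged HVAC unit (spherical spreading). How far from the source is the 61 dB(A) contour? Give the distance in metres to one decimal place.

For a point source L₁ − L₂ = 20·log₁₀(r₂/r₁), so r₂ = r₁·10^((L₁−L₂)/20).
r₂ = 10.2·10^((70−61)/20) = 10.2·10^(9.0/20) = 28.75 m.

28.7 m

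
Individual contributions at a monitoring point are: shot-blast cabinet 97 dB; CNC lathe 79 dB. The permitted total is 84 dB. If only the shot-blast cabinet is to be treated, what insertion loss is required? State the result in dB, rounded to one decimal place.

14.7 dB

Everything except the shot-blast cabinet sums to 10^(79/10) = 7.943e+07 in linear terms, 79.00 dB.
To meet 84 dB overall, the treated shot-blast cabinet may contribute at most 10^(84/10) − 7.943e+07 = 1.718e+08, i.e. 82.35 dB.
Required insertion loss = 97 − 82.35 = 14.65 dB.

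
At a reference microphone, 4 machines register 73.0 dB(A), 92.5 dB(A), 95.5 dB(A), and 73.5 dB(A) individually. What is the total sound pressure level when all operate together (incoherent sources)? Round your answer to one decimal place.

97.3 dB(A)

For uncorrelated sources the intensities add, so convert each level to linear form, sum, and take 10·log₁₀ of the total.
Σ 10^(L/10) = 10^(73.0/10) + 10^(92.5/10) + 10^(95.5/10) + 10^(73.5/10) = 5.369e+09.
L_total = 10·log₁₀(5.369e+09) = 97.30 dB(A).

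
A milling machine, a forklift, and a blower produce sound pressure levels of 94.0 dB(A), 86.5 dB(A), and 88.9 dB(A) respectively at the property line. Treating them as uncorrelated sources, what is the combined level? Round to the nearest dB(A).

Incoherent sources combine by intensity addition: L_total = 10·log₁₀(Σ 10^(L_i/10)).
Σ 10^(L/10) = 10^(94.0/10) + 10^(86.5/10) + 10^(88.9/10) = 3.735e+09.
L_total = 10·log₁₀(3.735e+09) = 95.72 dB(A).

96 dB(A)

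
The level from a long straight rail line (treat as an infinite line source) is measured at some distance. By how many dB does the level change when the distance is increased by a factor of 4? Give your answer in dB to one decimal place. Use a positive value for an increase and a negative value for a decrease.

-6.0 dB

A line source loses 3 dB per doubling of distance; generally ΔL = −10·log₁₀(r₂/r₁).
ΔL = −10·log₁₀(4) = -6.02 dB.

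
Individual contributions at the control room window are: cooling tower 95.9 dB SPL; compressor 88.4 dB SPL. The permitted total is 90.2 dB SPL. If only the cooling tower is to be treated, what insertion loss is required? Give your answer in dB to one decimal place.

10.4 dB

Fixed contribution from the other source: Σ 10^(L/10) = 10^(88.4/10) = 6.918e+08 (88.40 dB SPL).
The limit corresponds to 10^(90.2/10) = 1.047e+09; subtracting the fixed part leaves 3.553e+08 for the cooling tower, i.e. 85.51 dB SPL.
So the cooling tower must be reduced from 95.9 to 85.51 dB SPL: IL = 10.39 dB.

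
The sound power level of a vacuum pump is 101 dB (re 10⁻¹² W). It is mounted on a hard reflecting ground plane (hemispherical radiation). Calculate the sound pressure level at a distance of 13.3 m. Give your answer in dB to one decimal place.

The power spreads over a hemisphere of area 2π·r², so L_p = L_w − 10·log₁₀(2π·r²).
2π·r² = 1111 m², 10·log₁₀ of that is 30.459 dB.
L_p = 101 − 30.459 = 70.54 dB.

70.5 dB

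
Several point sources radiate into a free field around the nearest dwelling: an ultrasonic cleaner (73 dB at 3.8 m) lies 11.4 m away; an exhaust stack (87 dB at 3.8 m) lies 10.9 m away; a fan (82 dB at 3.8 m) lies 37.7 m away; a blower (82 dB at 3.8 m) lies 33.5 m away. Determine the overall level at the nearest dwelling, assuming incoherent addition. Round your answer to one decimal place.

78.2 dB

Propagate each source to the receiver with L = L_ref − 20·log₁₀(r/r_ref), then add intensities.
ultrasonic cleaner: 73 − 20·log₁₀(11.4/3.8) = 73 − 9.54 = 63.46 dB.
exhaust stack: 87 − 20·log₁₀(10.9/3.8) = 87 − 9.15 = 77.85 dB.
fan: 82 − 20·log₁₀(37.7/3.8) = 82 − 19.93 = 62.07 dB.
blower: 82 − 20·log₁₀(33.5/3.8) = 82 − 18.91 = 63.09 dB.
Σ 10^(L/10) = 6.678e+07 → L_total = 10·log₁₀(6.678e+07) = 78.25 dB.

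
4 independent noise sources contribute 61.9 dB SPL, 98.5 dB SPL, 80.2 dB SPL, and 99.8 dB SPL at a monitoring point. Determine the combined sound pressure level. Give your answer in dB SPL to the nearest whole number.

For uncorrelated sources the intensities add, so convert each level to linear form, sum, and take 10·log₁₀ of the total.
Σ 10^(L/10) = 10^(61.9/10) + 10^(98.5/10) + 10^(80.2/10) + 10^(99.8/10) = 1.674e+10.
L_total = 10·log₁₀(1.674e+10) = 102.24 dB SPL.

102 dB SPL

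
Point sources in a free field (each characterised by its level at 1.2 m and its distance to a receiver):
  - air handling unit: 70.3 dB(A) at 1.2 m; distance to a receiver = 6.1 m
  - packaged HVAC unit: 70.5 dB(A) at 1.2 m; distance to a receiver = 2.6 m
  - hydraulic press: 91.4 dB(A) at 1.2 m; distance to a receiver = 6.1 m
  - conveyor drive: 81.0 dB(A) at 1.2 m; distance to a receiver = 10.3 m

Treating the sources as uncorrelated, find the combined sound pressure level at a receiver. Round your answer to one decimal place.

First find each source's level at the receiver (point-source: −20·log₁₀(r/r_ref)), then combine on an intensity basis.
air handling unit: 70.3 − 20·log₁₀(6.1/1.2) = 70.3 − 14.12 = 56.18 dB(A).
packaged HVAC unit: 70.5 − 20·log₁₀(2.6/1.2) = 70.5 − 6.72 = 63.78 dB(A).
hydraulic press: 91.4 − 20·log₁₀(6.1/1.2) = 91.4 − 14.12 = 77.28 dB(A).
conveyor drive: 81.0 − 20·log₁₀(10.3/1.2) = 81.0 − 18.67 = 62.33 dB(A).
Σ 10^(L/10) = 5.793e+07 → L_total = 10·log₁₀(5.793e+07) = 77.63 dB(A).

77.6 dB(A)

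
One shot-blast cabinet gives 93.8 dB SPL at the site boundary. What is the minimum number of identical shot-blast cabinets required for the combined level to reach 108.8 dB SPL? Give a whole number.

Need L₁ + 10·log₁₀ N ≥ 108.8, i.e. log₁₀ N ≥ 1.50.
N ≥ 10^(15.0/10) = 31.623, so N = 32.

32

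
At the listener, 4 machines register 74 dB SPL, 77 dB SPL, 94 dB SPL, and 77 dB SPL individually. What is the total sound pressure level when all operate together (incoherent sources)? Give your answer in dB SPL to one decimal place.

For uncorrelated sources the intensities add, so convert each level to linear form, sum, and take 10·log₁₀ of the total.
Σ 10^(L/10) = 10^(74/10) + 10^(77/10) + 10^(94/10) + 10^(77/10) = 2.637e+09.
L_total = 10·log₁₀(2.637e+09) = 94.21 dB SPL.

94.2 dB SPL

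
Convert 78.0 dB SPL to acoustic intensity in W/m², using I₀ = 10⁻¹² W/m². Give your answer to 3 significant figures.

I = I₀·10^(L/10) = 10⁻¹² × 10^(78.0/10) = 10^(-4.200).

6.31e-05 W/m²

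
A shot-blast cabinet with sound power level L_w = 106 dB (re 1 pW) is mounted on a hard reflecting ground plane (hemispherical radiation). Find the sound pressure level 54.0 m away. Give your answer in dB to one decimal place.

Free-field hemispherical radiation: L_p = L_w − 10·log₁₀(2π·r²), r = 54.0 m.
2π·r² = 1.832e+04 m², 10·log₁₀ of that is 42.630 dB.
L_p = 106 − 42.630 = 63.37 dB.

63.4 dB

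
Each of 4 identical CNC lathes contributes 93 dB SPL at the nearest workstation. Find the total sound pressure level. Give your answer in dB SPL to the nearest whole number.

99 dB SPL

L_total = L₁ + 10·log₁₀ N for N identical incoherent sources.
L_total = 93 + 10·log₁₀(4) = 93 + 6.021 = 99.02 dB SPL.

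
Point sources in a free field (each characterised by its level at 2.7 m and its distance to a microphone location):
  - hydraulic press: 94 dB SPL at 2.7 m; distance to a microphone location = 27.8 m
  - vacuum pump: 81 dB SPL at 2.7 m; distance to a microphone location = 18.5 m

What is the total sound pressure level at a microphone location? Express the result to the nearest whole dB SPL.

74 dB SPL

First find each source's level at the receiver (point-source: −20·log₁₀(r/r_ref)), then combine on an intensity basis.
hydraulic press: 94 − 20·log₁₀(27.8/2.7) = 94 − 20.25 = 73.75 dB SPL.
vacuum pump: 81 − 20·log₁₀(18.5/2.7) = 81 − 16.72 = 64.28 dB SPL.
Σ 10^(L/10) = 2.638e+07 → L_total = 10·log₁₀(2.638e+07) = 74.21 dB SPL.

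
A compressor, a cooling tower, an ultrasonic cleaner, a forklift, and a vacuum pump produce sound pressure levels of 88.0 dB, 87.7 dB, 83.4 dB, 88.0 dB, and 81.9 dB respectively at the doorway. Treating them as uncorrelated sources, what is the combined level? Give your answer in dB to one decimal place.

93.5 dB

Incoherent sources combine by intensity addition: L_total = 10·log₁₀(Σ 10^(L_i/10)).
Σ 10^(L/10) = 10^(88.0/10) + 10^(87.7/10) + 10^(83.4/10) + 10^(88.0/10) + 10^(81.9/10) = 2.224e+09.
L_total = 10·log₁₀(2.224e+09) = 93.47 dB.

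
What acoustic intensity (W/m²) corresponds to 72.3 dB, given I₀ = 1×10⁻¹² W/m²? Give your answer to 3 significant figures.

L = 10·log₁₀(I/I₀) ⇒ I = I₀·10^(L/10) = 10⁻¹² × 10^7.23.

1.70e-05 W/m²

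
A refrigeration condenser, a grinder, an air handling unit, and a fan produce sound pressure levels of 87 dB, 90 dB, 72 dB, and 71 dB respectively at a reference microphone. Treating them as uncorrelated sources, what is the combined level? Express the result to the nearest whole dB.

92 dB

For uncorrelated sources the intensities add, so convert each level to linear form, sum, and take 10·log₁₀ of the total.
Σ 10^(L/10) = 10^(87/10) + 10^(90/10) + 10^(72/10) + 10^(71/10) = 1.530e+09.
L_total = 10·log₁₀(1.530e+09) = 91.85 dB.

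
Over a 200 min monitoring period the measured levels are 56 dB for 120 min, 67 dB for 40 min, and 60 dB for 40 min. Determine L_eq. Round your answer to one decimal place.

The energy average is taken in the linear domain: L_eq = 10·log₁₀[(Σ tᵢ·10^(Lᵢ/10))/T], T = 200 min.
Σ tᵢ·10^(Lᵢ/10) = 120·10^(56/10) + 40·10^(67/10) + 40·10^(60/10) = 2.882e+08.
L_eq = 10·log₁₀(2.882e+08/200) = 61.59 dB.

61.6 dB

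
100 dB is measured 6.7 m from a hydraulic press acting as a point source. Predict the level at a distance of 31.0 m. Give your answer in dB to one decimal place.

86.7 dB

For a point source, L₂ = L₁ − 20·log₁₀(r₂/r₁).
L₂ = 100 − 20·log₁₀(31.0/6.7) = 100 − 13.306 = 86.69 dB.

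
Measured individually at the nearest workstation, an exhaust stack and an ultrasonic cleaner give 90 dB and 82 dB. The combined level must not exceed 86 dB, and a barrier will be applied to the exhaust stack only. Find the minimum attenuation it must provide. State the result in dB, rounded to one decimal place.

Everything except the exhaust stack sums to 10^(82/10) = 1.585e+08 in linear terms, 82.00 dB.
The limit corresponds to 10^(86/10) = 3.981e+08; subtracting the fixed part leaves 2.396e+08 for the exhaust stack, i.e. 83.80 dB.
So the exhaust stack must be reduced from 90 to 83.80 dB: IL = 6.20 dB.

6.2 dB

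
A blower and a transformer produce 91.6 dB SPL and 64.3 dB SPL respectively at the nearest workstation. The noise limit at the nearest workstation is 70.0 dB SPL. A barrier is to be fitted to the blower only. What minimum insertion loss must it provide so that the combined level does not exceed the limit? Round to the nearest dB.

Fixed contribution from the other source: Σ 10^(L/10) = 10^(64.3/10) = 2.692e+06 (64.30 dB SPL).
The limit corresponds to 10^(70.0/10) = 1.000e+07; subtracting the fixed part leaves 7.308e+06 for the blower, i.e. 68.64 dB SPL.
So the blower must be reduced from 91.6 to 68.64 dB SPL: IL = 22.96 dB.

23 dB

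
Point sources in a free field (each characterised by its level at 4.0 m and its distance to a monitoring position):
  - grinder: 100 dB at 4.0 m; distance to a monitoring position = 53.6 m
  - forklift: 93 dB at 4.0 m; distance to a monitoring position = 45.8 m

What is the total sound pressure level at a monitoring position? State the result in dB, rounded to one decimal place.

Propagate each source to the receiver with L = L_ref − 20·log₁₀(r/r_ref), then add intensities.
grinder: 100 − 20·log₁₀(53.6/4.0) = 100 − 22.54 = 77.46 dB.
forklift: 93 − 20·log₁₀(45.8/4.0) = 93 − 21.18 = 71.82 dB.
Σ 10^(L/10) = 7.091e+07 → L_total = 10·log₁₀(7.091e+07) = 78.51 dB.

78.5 dB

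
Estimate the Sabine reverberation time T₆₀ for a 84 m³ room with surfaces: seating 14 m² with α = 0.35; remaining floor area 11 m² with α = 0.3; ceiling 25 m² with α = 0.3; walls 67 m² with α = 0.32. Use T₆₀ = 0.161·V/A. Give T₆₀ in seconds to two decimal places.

A = Σ Sᵢαᵢ = 14·0.35 + 11·0.3 + 25·0.3 + 67·0.32 = 37.14 m².
T₆₀ = 0.161 × 84 / 37.14 = 0.364 s.

0.36 s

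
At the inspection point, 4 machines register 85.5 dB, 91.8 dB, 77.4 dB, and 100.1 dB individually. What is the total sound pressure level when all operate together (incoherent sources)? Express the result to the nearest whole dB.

101 dB

Incoherent sources combine by intensity addition: L_total = 10·log₁₀(Σ 10^(L_i/10)).
Σ 10^(L/10) = 10^(85.5/10) + 10^(91.8/10) + 10^(77.4/10) + 10^(100.1/10) = 1.216e+10.
L_total = 10·log₁₀(1.216e+10) = 100.85 dB.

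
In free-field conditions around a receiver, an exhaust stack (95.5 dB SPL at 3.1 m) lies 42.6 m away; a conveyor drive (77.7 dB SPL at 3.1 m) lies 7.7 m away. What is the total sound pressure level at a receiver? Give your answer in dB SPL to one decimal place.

74.5 dB SPL

First find each source's level at the receiver (point-source: −20·log₁₀(r/r_ref)), then combine on an intensity basis.
exhaust stack: 95.5 − 20·log₁₀(42.6/3.1) = 95.5 − 22.76 = 72.74 dB SPL.
conveyor drive: 77.7 − 20·log₁₀(7.7/3.1) = 77.7 − 7.90 = 69.80 dB SPL.
Σ 10^(L/10) = 2.833e+07 → L_total = 10·log₁₀(2.833e+07) = 74.52 dB SPL.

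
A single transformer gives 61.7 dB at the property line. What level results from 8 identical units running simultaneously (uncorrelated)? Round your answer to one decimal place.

70.7 dB

With 8 equal, uncorrelated contributions the intensity is 8× that of one unit, giving a rise of 10·log₁₀ 8.
L_total = 61.7 + 10·log₁₀(8) = 61.7 + 9.031 = 70.73 dB.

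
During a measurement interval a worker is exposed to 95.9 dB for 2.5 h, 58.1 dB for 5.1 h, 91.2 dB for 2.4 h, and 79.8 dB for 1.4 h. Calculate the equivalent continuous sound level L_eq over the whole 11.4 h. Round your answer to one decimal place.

90.6 dB

The energy average is taken in the linear domain: L_eq = 10·log₁₀[(Σ tᵢ·10^(Lᵢ/10))/T], T = 11.4 h.
Σ tᵢ·10^(Lᵢ/10) = 2.5·10^(95.9/10) + 5.1·10^(58.1/10) + 2.4·10^(91.2/10) + 1.4·10^(79.8/10) = 1.303e+10.
L_eq = 10·log₁₀(1.303e+10/11.4) = 90.58 dB.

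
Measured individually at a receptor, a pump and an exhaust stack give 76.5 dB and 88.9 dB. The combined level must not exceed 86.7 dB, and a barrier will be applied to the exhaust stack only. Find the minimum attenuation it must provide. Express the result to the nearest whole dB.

Everything except the exhaust stack sums to 10^(76.5/10) = 4.467e+07 in linear terms, 76.50 dB.
To meet 86.7 dB overall, the treated exhaust stack may contribute at most 10^(86.7/10) − 4.467e+07 = 4.231e+08, i.e. 86.26 dB.
Required insertion loss = 88.9 − 86.26 = 2.64 dB.

3 dB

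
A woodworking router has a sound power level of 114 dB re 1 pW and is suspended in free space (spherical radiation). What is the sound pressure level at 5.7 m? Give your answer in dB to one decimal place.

Free-field spherical radiation: L_p = L_w − 10·log₁₀(4π·r²), r = 5.7 m.
4π·r² = 408.3 m², 10·log₁₀ of that is 26.110 dB.
L_p = 114 − 26.110 = 87.89 dB.

87.9 dB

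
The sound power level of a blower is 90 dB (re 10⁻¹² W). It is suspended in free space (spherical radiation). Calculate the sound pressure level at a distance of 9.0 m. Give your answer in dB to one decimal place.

Free-field spherical radiation: L_p = L_w − 10·log₁₀(4π·r²), r = 9.0 m.
4π·r² = 1018 m², 10·log₁₀ of that is 30.077 dB.
L_p = 90 − 30.077 = 59.92 dB.

59.9 dB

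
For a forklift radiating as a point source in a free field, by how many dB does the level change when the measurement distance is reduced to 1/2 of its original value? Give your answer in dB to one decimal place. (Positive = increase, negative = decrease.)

+6.0 dB

With spherical spreading the level changes by −20·log₁₀(r₂/r₁).
ΔL = −20·log₁₀(0.5) = +6.02 dB.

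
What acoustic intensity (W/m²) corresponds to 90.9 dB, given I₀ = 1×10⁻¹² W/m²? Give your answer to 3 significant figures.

0.00123 W/m²

L = 10·log₁₀(I/I₀) ⇒ I = I₀·10^(L/10) = 10⁻¹² × 10^9.09.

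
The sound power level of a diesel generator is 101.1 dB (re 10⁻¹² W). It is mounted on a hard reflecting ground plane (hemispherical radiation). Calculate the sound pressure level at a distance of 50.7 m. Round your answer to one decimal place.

59.0 dB

L_p = L_w − 10·log₁₀(2π·r²) with r = 50.7 m.
2π·r² = 1.615e+04 m², 10·log₁₀ of that is 42.082 dB.
L_p = 101.1 − 42.082 = 59.02 dB.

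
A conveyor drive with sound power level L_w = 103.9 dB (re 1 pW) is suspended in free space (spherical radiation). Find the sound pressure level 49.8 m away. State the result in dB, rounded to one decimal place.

59.0 dB

L_p = L_w − 10·log₁₀(4π·r²) with r = 49.8 m.
4π·r² = 3.117e+04 m², 10·log₁₀ of that is 44.937 dB.
L_p = 103.9 − 44.937 = 58.96 dB.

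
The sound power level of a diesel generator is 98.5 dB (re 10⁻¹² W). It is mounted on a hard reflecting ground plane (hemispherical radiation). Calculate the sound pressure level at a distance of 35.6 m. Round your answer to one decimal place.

59.5 dB

Free-field hemispherical radiation: L_p = L_w − 10·log₁₀(2π·r²), r = 35.6 m.
2π·r² = 7963 m², 10·log₁₀ of that is 39.011 dB.
L_p = 98.5 − 39.011 = 59.49 dB.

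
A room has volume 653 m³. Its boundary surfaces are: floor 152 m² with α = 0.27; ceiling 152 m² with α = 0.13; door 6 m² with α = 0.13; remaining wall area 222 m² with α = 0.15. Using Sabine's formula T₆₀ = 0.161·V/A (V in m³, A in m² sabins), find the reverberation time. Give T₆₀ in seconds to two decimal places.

Total absorption A = 152·0.27 + 152·0.13 + 6·0.13 + 222·0.15 = 94.88 m² sabins.
T₆₀ = 0.161·V/A = 0.161·653/94.88 = 1.108 s.

1.11 s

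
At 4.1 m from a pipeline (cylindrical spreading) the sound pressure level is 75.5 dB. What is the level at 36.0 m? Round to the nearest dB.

66 dB

For a line source, L₂ = L₁ − 10·log₁₀(r₂/r₁).
L₂ = 75.5 − 10·log₁₀(36.0/4.1) = 75.5 − 9.435 = 66.06 dB.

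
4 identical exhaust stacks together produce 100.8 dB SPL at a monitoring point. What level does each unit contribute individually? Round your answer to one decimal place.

94.8 dB SPL

Dividing the total intensity by 4 lowers the level by 10·log₁₀ 4 = 6.021 dB: L₁ = 100.8 − 6.021.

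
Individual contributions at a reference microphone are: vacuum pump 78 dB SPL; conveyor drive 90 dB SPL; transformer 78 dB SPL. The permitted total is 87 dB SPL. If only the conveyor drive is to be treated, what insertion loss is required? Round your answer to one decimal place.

4.3 dB

Everything except the conveyor drive sums to 10^(78/10) + 10^(78/10) = 1.262e+08 in linear terms, 81.01 dB SPL.
The limit corresponds to 10^(87/10) = 5.012e+08; subtracting the fixed part leaves 3.750e+08 for the conveyor drive, i.e. 85.74 dB SPL.
So the conveyor drive must be reduced from 90 to 85.74 dB SPL: IL = 4.26 dB.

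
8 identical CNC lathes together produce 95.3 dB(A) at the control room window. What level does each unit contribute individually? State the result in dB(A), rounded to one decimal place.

86.3 dB(A)

8 equal contributions raise the level by 10·log₁₀ 8 = 9.031 dB, so each unit alone gives 95.3 − 9.031.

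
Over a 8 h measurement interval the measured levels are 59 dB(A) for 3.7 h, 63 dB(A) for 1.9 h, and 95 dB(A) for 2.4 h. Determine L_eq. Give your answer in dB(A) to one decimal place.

89.8 dB(A)

The energy average is taken in the linear domain: L_eq = 10·log₁₀[(Σ tᵢ·10^(Lᵢ/10))/T], T = 8 h.
Σ tᵢ·10^(Lᵢ/10) = 3.7·10^(59/10) + 1.9·10^(63/10) + 2.4·10^(95/10) = 7.596e+09.
L_eq = 10·log₁₀(7.596e+09/8) = 89.78 dB(A).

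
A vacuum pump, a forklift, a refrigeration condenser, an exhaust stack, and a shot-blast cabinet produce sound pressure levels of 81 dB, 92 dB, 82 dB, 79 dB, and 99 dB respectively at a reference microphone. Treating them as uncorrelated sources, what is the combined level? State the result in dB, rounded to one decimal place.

For uncorrelated sources the intensities add, so convert each level to linear form, sum, and take 10·log₁₀ of the total.
Σ 10^(L/10) = 10^(81/10) + 10^(92/10) + 10^(82/10) + 10^(79/10) + 10^(99/10) = 9.892e+09.
L_total = 10·log₁₀(9.892e+09) = 99.95 dB.

100.0 dB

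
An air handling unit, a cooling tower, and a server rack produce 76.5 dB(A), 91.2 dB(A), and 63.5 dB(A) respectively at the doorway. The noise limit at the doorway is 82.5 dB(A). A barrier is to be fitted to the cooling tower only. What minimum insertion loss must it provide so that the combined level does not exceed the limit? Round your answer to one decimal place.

Everything except the cooling tower sums to 10^(76.5/10) + 10^(63.5/10) = 4.691e+07 in linear terms, 76.71 dB(A).
To meet 82.5 dB(A) overall, the treated cooling tower may contribute at most 10^(82.5/10) − 4.691e+07 = 1.309e+08, i.e. 81.17 dB(A).
So the cooling tower must be reduced from 91.2 to 81.17 dB(A): IL = 10.03 dB.

10.0 dB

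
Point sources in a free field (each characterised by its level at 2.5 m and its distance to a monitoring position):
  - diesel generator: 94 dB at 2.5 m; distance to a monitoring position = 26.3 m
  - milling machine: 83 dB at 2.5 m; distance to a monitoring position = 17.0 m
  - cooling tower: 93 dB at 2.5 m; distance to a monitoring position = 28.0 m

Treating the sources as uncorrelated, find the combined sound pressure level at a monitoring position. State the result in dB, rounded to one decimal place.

Apply inverse-square spreading to bring every level to the receiver, then sum 10^(L/10).
diesel generator: 94 − 20·log₁₀(26.3/2.5) = 94 − 20.44 = 73.56 dB.
milling machine: 83 − 20·log₁₀(17.0/2.5) = 83 − 16.65 = 66.35 dB.
cooling tower: 93 − 20·log₁₀(28.0/2.5) = 93 − 20.98 = 72.02 dB.
Σ 10^(L/10) = 4.292e+07 → L_total = 10·log₁₀(4.292e+07) = 76.33 dB.

76.3 dB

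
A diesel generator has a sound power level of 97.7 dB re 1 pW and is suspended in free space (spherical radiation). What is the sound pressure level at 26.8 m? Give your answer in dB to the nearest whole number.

Free-field spherical radiation: L_p = L_w − 10·log₁₀(4π·r²), r = 26.8 m.
4π·r² = 9026 m², 10·log₁₀ of that is 39.555 dB.
L_p = 97.7 − 39.555 = 58.15 dB.

58 dB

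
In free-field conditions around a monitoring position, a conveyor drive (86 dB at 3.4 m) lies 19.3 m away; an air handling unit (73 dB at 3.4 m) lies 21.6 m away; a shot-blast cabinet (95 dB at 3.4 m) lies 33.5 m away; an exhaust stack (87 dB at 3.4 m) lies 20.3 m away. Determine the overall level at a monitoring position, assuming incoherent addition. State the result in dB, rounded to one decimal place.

Apply inverse-square spreading to bring every level to the receiver, then sum 10^(L/10).
conveyor drive: 86 − 20·log₁₀(19.3/3.4) = 86 − 15.08 = 70.92 dB.
air handling unit: 73 − 20·log₁₀(21.6/3.4) = 73 − 16.06 = 56.94 dB.
shot-blast cabinet: 95 − 20·log₁₀(33.5/3.4) = 95 − 19.87 = 75.13 dB.
exhaust stack: 87 − 20·log₁₀(20.3/3.4) = 87 − 15.52 = 71.48 dB.
Σ 10^(L/10) = 5.948e+07 → L_total = 10·log₁₀(5.948e+07) = 77.74 dB.

77.7 dB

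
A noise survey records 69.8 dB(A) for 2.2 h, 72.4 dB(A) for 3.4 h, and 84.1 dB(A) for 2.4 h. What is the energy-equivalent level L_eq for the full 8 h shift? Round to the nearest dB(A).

79 dB(A)

L_eq = 10·log₁₀[(1/T)·Σ tᵢ·10^(Lᵢ/10)] with T = 8 h.
Σ tᵢ·10^(Lᵢ/10) = 2.2·10^(69.8/10) + 3.4·10^(72.4/10) + 2.4·10^(84.1/10) = 6.970e+08.
L_eq = 10·log₁₀(6.970e+08/8) = 79.40 dB(A).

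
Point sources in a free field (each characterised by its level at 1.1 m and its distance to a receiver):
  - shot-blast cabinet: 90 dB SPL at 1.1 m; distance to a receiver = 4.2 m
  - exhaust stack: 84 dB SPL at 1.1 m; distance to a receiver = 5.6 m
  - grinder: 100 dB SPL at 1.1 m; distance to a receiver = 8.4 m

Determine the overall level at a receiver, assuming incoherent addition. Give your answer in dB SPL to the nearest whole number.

84 dB SPL

Propagate each source to the receiver with L = L_ref − 20·log₁₀(r/r_ref), then add intensities.
shot-blast cabinet: 90 − 20·log₁₀(4.2/1.1) = 90 − 11.64 = 78.36 dB SPL.
exhaust stack: 84 − 20·log₁₀(5.6/1.1) = 84 − 14.14 = 69.86 dB SPL.
grinder: 100 − 20·log₁₀(8.4/1.1) = 100 − 17.66 = 82.34 dB SPL.
Σ 10^(L/10) = 2.498e+08 → L_total = 10·log₁₀(2.498e+08) = 83.98 dB SPL.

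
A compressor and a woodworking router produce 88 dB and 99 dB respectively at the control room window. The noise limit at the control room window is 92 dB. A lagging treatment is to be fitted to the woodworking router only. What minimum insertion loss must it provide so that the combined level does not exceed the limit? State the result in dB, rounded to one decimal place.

Fixed contribution from the other source: Σ 10^(L/10) = 10^(88/10) = 6.310e+08 (88.00 dB).
To meet 92 dB overall, the treated woodworking router may contribute at most 10^(92/10) − 6.310e+08 = 9.539e+08, i.e. 89.80 dB.
So the woodworking router must be reduced from 99 to 89.80 dB: IL = 9.20 dB.

9.2 dB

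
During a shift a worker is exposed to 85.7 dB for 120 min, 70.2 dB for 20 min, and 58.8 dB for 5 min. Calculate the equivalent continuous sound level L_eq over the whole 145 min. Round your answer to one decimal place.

L_eq = 10·log₁₀[(1/T)·Σ tᵢ·10^(Lᵢ/10)] with T = 145 min.
Σ tᵢ·10^(Lᵢ/10) = 120·10^(85.7/10) + 20·10^(70.2/10) + 5·10^(58.8/10) = 4.480e+10.
L_eq = 10·log₁₀(4.480e+10/145) = 84.90 dB.

84.9 dB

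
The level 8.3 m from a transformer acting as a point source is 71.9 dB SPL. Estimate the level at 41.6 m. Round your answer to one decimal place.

57.9 dB SPL

For a point source, L₂ = L₁ − 20·log₁₀(r₂/r₁).
L₂ = 71.9 − 20·log₁₀(41.6/8.3) = 71.9 − 14.000 = 57.90 dB SPL.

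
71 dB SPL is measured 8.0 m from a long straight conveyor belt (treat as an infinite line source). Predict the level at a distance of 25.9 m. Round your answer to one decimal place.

65.9 dB SPL

Line-source attenuation: ΔL = 10·log₁₀(r₂/r₁) = 10·log₁₀(25.9/8.0) = 5.102 dB.
L₂ = 71 − 10·log₁₀(25.9/8.0) = 71 − 5.102 = 65.90 dB SPL.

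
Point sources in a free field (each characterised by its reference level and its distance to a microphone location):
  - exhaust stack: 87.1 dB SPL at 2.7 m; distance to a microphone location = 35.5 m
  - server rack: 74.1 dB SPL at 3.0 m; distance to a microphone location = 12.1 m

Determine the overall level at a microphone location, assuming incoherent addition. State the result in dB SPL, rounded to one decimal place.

Propagate each source to the receiver with L = L_ref − 20·log₁₀(r/r_ref), then add intensities.
exhaust stack: 87.1 − 20·log₁₀(35.5/2.7) = 87.1 − 22.38 = 64.72 dB SPL.
server rack: 74.1 − 20·log₁₀(12.1/3.0) = 74.1 − 12.11 = 61.99 dB SPL.
Σ 10^(L/10) = 4.547e+06 → L_total = 10·log₁₀(4.547e+06) = 66.58 dB SPL.

66.6 dB SPL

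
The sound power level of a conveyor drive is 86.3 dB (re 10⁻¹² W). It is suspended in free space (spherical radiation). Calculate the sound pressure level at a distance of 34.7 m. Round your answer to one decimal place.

44.5 dB

Free-field spherical radiation: L_p = L_w − 10·log₁₀(4π·r²), r = 34.7 m.
4π·r² = 1.513e+04 m², 10·log₁₀ of that is 41.799 dB.
L_p = 86.3 − 41.799 = 44.50 dB.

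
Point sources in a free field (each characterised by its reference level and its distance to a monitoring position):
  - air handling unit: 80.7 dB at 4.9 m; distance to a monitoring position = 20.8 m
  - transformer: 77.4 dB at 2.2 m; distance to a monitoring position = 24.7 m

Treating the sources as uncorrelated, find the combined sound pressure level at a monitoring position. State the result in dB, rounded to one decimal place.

68.4 dB

Apply inverse-square spreading to bring every level to the receiver, then sum 10^(L/10).
air handling unit: 80.7 − 20·log₁₀(20.8/4.9) = 80.7 − 12.56 = 68.14 dB.
transformer: 77.4 − 20·log₁₀(24.7/2.2) = 77.4 − 21.01 = 56.39 dB.
Σ 10^(L/10) = 6.956e+06 → L_total = 10·log₁₀(6.956e+06) = 68.42 dB.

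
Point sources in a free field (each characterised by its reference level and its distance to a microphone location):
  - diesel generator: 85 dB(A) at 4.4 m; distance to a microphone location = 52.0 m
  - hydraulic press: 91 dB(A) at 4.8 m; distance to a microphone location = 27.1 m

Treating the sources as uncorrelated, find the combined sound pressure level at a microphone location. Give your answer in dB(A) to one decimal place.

Propagate each source to the receiver with L = L_ref − 20·log₁₀(r/r_ref), then add intensities.
diesel generator: 85 − 20·log₁₀(52.0/4.4) = 85 − 21.45 = 63.55 dB(A).
hydraulic press: 91 − 20·log₁₀(27.1/4.8) = 91 − 15.03 = 75.97 dB(A).
Σ 10^(L/10) = 4.176e+07 → L_total = 10·log₁₀(4.176e+07) = 76.21 dB(A).

76.2 dB(A)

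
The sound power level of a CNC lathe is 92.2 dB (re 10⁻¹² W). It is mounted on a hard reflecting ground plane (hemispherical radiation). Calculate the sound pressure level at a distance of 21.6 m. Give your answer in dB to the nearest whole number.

58 dB

The power spreads over a hemisphere of area 2π·r², so L_p = L_w − 10·log₁₀(2π·r²).
2π·r² = 2931 m², 10·log₁₀ of that is 34.671 dB.
L_p = 92.2 − 34.671 = 57.53 dB.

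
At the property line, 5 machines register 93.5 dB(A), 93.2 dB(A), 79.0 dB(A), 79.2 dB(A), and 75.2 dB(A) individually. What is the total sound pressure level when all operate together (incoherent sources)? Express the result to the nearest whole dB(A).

97 dB(A)

For uncorrelated sources the intensities add, so convert each level to linear form, sum, and take 10·log₁₀ of the total.
Σ 10^(L/10) = 10^(93.5/10) + 10^(93.2/10) + 10^(79.0/10) + 10^(79.2/10) + 10^(75.2/10) = 4.524e+09.
L_total = 10·log₁₀(4.524e+09) = 96.55 dB(A).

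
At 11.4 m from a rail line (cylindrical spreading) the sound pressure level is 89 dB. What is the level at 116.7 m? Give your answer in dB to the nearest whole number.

Cylindrical spreading from a line source gives a 10·log₁₀(r₂/r₁) drop.
L₂ = 89 − 10·log₁₀(116.7/11.4) = 89 − 10.102 = 78.90 dB.

79 dB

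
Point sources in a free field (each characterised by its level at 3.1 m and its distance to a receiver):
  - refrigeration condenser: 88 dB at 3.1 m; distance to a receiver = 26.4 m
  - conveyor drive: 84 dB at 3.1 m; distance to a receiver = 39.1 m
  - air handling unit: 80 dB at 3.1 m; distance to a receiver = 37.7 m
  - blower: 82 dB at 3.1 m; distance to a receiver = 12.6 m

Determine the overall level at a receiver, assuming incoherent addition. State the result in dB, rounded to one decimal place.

Apply inverse-square spreading to bring every level to the receiver, then sum 10^(L/10).
refrigeration condenser: 88 − 20·log₁₀(26.4/3.1) = 88 − 18.60 = 69.40 dB.
conveyor drive: 84 − 20·log₁₀(39.1/3.1) = 84 − 22.02 = 61.98 dB.
air handling unit: 80 − 20·log₁₀(37.7/3.1) = 80 − 21.70 = 58.30 dB.
blower: 82 − 20·log₁₀(12.6/3.1) = 82 − 12.18 = 69.82 dB.
Σ 10^(L/10) = 2.055e+07 → L_total = 10·log₁₀(2.055e+07) = 73.13 dB.

73.1 dB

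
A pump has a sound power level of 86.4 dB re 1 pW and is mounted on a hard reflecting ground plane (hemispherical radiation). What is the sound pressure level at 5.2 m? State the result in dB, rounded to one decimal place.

Free-field hemispherical radiation: L_p = L_w − 10·log₁₀(2π·r²), r = 5.2 m.
2π·r² = 169.9 m², 10·log₁₀ of that is 22.302 dB.
L_p = 86.4 − 22.302 = 64.10 dB.

64.1 dB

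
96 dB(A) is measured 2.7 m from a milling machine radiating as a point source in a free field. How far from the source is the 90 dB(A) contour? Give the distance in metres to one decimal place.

For a point source L₁ − L₂ = 20·log₁₀(r₂/r₁), so r₂ = r₁·10^((L₁−L₂)/20).
r₂ = 2.7·10^((96−90)/20) = 2.7·10^(6.0/20) = 5.39 m.

5.4 m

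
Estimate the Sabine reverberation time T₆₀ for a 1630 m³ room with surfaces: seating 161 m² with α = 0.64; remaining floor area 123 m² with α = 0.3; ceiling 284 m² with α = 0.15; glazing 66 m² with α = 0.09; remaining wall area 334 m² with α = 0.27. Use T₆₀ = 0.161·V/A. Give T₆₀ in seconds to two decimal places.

0.94 s

A = Σ Sᵢαᵢ = 161·0.64 + 123·0.3 + 284·0.15 + 66·0.09 + 334·0.27 = 278.66 m².
T₆₀ = 0.161 × 1630 / 278.66 = 0.942 s.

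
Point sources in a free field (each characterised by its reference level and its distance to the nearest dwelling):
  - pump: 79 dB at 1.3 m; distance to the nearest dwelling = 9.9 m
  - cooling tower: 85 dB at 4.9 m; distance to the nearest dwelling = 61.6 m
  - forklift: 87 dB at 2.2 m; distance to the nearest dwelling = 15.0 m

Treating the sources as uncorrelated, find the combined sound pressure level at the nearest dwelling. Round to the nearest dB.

First find each source's level at the receiver (point-source: −20·log₁₀(r/r_ref)), then combine on an intensity basis.
pump: 79 − 20·log₁₀(9.9/1.3) = 79 − 17.63 = 61.37 dB.
cooling tower: 85 − 20·log₁₀(61.6/4.9) = 85 − 21.99 = 63.01 dB.
forklift: 87 − 20·log₁₀(15.0/2.2) = 87 − 16.67 = 70.33 dB.
Σ 10^(L/10) = 1.415e+07 → L_total = 10·log₁₀(1.415e+07) = 71.51 dB.

72 dB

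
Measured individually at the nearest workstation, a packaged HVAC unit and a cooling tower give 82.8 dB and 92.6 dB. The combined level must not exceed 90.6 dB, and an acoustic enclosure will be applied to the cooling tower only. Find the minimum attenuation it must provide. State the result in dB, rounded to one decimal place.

Fixed contribution from the other source: Σ 10^(L/10) = 10^(82.8/10) = 1.905e+08 (82.80 dB).
The limit corresponds to 10^(90.6/10) = 1.148e+09; subtracting the fixed part leaves 9.576e+08 for the cooling tower, i.e. 89.81 dB.
Required insertion loss = 92.6 − 89.81 = 2.79 dB.

2.8 dB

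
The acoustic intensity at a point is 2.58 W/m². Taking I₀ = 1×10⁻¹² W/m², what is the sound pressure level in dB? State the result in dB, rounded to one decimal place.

124.1 dB

I/I₀ = 2.58/10⁻¹² = 2.58×10^12, and L = 10·log₁₀(I/I₀).
L = 10·(0.4116 + 12) = 124.12 dB.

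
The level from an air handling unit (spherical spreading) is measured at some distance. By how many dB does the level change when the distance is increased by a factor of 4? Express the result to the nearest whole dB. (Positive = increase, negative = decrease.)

-12 dB

A point source loses 6 dB per doubling of distance; generally ΔL = −20·log₁₀(r₂/r₁).
ΔL = −20·log₁₀(4) = -12.04 dB.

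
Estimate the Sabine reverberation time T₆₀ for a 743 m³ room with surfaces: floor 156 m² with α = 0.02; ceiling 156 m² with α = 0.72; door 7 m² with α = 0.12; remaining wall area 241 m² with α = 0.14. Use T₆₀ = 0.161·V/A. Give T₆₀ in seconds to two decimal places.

Summing Sᵢαᵢ: 156·0.02 + 156·0.72 + 7·0.12 + 241·0.14 = 150.02 m².
T₆₀ = 0.161 × 743 / 150.02 = 0.797 s.

0.80 s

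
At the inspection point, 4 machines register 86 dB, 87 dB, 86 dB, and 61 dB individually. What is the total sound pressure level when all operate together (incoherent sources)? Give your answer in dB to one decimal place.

For uncorrelated sources the intensities add, so convert each level to linear form, sum, and take 10·log₁₀ of the total.
Σ 10^(L/10) = 10^(86/10) + 10^(87/10) + 10^(86/10) + 10^(61/10) = 1.299e+09.
L_total = 10·log₁₀(1.299e+09) = 91.13 dB.

91.1 dB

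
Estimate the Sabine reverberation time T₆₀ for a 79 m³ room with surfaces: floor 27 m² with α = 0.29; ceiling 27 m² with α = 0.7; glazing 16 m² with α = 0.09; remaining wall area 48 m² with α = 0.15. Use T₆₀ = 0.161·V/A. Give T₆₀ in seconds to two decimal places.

Total absorption A = 27·0.29 + 27·0.7 + 16·0.09 + 48·0.15 = 35.37 m² sabins.
T₆₀ = 0.161·V/A = 0.161·79/35.37 = 0.360 s.

0.36 s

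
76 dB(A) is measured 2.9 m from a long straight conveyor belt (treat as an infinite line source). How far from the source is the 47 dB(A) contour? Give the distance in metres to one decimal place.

2303.6 m

Line-source spreading drops the level by 10·log₁₀(r₂/r₁); inverting, r₂/r₁ = 10^(ΔL/10).
r₂ = 2.9·10^((76−47)/10) = 2.9·10^(29.0/10) = 2303.55 m.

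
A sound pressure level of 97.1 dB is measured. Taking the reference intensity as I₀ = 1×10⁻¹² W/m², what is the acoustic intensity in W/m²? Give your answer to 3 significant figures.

0.00513 W/m²

I/I₀ = 10^(97.1/10) = 5.129e+09, so I = 5.129e+09 × 10⁻¹² W/m².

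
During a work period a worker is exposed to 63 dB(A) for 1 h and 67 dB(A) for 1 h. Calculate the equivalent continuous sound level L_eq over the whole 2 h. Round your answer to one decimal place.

Weight each interval's intensity by its duration and average over T = 2 h:
Σ tᵢ·10^(Lᵢ/10) = 1·10^(63/10) + 1·10^(67/10) = 7.007e+06.
L_eq = 10·log₁₀(7.007e+06/2) = 65.45 dB(A).

65.4 dB(A)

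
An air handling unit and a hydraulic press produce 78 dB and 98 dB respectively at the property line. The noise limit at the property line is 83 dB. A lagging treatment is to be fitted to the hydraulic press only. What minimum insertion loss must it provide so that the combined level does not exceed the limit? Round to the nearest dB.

17 dB

The untreated sources together contribute 10^(78/10) = 6.310e+07, i.e. 78.00 dB.
The limit corresponds to 10^(83/10) = 1.995e+08; subtracting the fixed part leaves 1.364e+08 for the hydraulic press, i.e. 81.35 dB.
Required insertion loss = 98 − 81.35 = 16.65 dB.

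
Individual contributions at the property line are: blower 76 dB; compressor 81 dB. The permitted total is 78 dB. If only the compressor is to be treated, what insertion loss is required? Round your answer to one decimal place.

The untreated sources together contribute 10^(76/10) = 3.981e+07, i.e. 76.00 dB.
The limit corresponds to 10^(78/10) = 6.310e+07; subtracting the fixed part leaves 2.329e+07 for the compressor, i.e. 73.67 dB.
So the compressor must be reduced from 81 to 73.67 dB: IL = 7.33 dB.

7.3 dB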